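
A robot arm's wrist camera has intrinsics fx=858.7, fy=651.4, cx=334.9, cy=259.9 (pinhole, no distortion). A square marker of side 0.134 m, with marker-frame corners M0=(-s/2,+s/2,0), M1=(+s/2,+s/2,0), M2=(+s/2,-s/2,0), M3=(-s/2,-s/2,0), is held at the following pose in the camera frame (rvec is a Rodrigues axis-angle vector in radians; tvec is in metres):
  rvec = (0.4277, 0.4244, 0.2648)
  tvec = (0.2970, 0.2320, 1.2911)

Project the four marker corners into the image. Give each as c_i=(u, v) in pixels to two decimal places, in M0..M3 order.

Intrinsics K: fx=858.7, fy=651.4, cx=334.9, cy=259.9
Marker side s = 0.134 m; corners in marker frame (Z=0):
  M0 = (-0.0670, +0.0670, 0)
  M1 = (+0.0670, +0.0670, 0)
  M2 = (+0.0670, -0.0670, 0)
  M3 = (-0.0670, -0.0670, 0)
rvec = (0.4277, 0.4244, 0.2648), |rvec| = θ = 0.65815 rad = 37.709°
Rodrigues: sinθ=0.61165, 1−cosθ=0.20887; R = I + sinθ·[k]× + (1−cosθ)·[k]×²:
    [+0.87933 -0.15856 +0.44903]
    [+0.33362 +0.87798 -0.34329]
    [-0.33981 +0.45168 +0.82494]
t = (0.2970, 0.2320, 1.2911) m
M0: Pc = R·M0+t = (+0.22746, +0.26847, +1.34413); u = 858.7·(+0.22746)/1.34413 + 334.9 = 480.2138, v = 651.4·(+0.26847)/1.34413 + 259.9 = 390.0085
M1: Pc = R·M1+t = (+0.34529, +0.31318, +1.29860); u = 858.7·(+0.34529)/1.29860 + 334.9 = 563.2251, v = 651.4·(+0.31318)/1.29860 + 259.9 = 416.9956
M2: Pc = R·M2+t = (+0.36654, +0.19553, +1.23807); u = 858.7·(+0.36654)/1.23807 + 334.9 = 589.1239, v = 651.4·(+0.19553)/1.23807 + 259.9 = 362.7754
M3: Pc = R·M3+t = (+0.24871, +0.15082, +1.28360); u = 858.7·(+0.24871)/1.28360 + 334.9 = 501.2798, v = 651.4·(+0.15082)/1.28360 + 259.9 = 336.4391

c0=(480.21, 390.01) c1=(563.23, 417.00) c2=(589.12, 362.78) c3=(501.28, 336.44)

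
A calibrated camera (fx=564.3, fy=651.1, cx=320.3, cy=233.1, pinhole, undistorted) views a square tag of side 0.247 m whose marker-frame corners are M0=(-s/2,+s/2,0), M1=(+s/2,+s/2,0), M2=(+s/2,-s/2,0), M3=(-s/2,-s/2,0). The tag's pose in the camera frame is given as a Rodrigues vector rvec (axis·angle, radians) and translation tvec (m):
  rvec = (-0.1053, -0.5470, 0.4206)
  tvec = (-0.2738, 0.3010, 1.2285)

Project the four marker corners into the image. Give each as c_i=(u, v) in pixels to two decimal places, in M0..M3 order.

Intrinsics K: fx=564.3, fy=651.1, cx=320.3, cy=233.1
Marker side s = 0.247 m; corners in marker frame (Z=0):
  M0 = (-0.1235, +0.1235, 0)
  M1 = (+0.1235, +0.1235, 0)
  M2 = (+0.1235, -0.1235, 0)
  M3 = (-0.1235, -0.1235, 0)
rvec = (-0.1053, -0.5470, 0.4206), |rvec| = θ = 0.69800 rad = 39.992°
Rodrigues: sinθ=0.64269, 1−cosθ=0.23387; R = I + sinθ·[k]× + (1−cosθ)·[k]×²:
    [+0.77145 -0.35962 -0.52491]
    [+0.41492 +0.90976 -0.01348]
    [+0.48239 -0.20739 +0.85105]
t = (-0.2738, 0.3010, 1.2285) m
M0: Pc = R·M0+t = (-0.41349, +0.36211, +1.14331); u = 564.3·(-0.41349)/1.14331 + 320.3 = 116.2164, v = 651.1·(+0.36211)/1.14331 + 233.1 = 439.3182
M1: Pc = R·M1+t = (-0.22294, +0.46460, +1.26246); u = 564.3·(-0.22294)/1.26246 + 320.3 = 220.6501, v = 651.1·(+0.46460)/1.26246 + 233.1 = 472.7107
M2: Pc = R·M2+t = (-0.13411, +0.23989, +1.31369); u = 564.3·(-0.13411)/1.31369 + 320.3 = 262.6915, v = 651.1·(+0.23989)/1.31369 + 233.1 = 351.9947
M3: Pc = R·M3+t = (-0.32466, +0.13740, +1.19454); u = 564.3·(-0.32466)/1.19454 + 320.3 = 166.9299, v = 651.1·(+0.13740)/1.19454 + 233.1 = 307.9931

c0=(116.22, 439.32) c1=(220.65, 472.71) c2=(262.69, 351.99) c3=(166.93, 307.99)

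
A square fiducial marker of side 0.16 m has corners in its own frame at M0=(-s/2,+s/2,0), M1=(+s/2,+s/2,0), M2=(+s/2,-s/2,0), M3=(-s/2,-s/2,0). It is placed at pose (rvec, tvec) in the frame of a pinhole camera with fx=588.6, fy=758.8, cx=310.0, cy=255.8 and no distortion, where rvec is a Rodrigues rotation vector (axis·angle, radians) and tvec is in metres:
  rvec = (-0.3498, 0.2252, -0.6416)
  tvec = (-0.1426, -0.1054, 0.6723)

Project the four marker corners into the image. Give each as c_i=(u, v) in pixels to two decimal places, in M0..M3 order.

Intrinsics K: fx=588.6, fy=758.8, cx=310.0, cy=255.8
Marker side s = 0.16 m; corners in marker frame (Z=0):
  M0 = (-0.0800, +0.0800, 0)
  M1 = (+0.0800, +0.0800, 0)
  M2 = (+0.0800, -0.0800, 0)
  M3 = (-0.0800, -0.0800, 0)
rvec = (-0.3498, 0.2252, -0.6416), |rvec| = θ = 0.76467 rad = 43.813°
Rodrigues: sinθ=0.69230, 1−cosθ=0.27839; R = I + sinθ·[k]× + (1−cosθ)·[k]×²:
    [+0.77986 +0.54337 +0.31074]
    [-0.61838 +0.74575 +0.24790]
    [-0.09703 -0.38549 +0.91760]
t = (-0.1426, -0.1054, 0.6723) m
M0: Pc = R·M0+t = (-0.16152, +0.00373, +0.64922); u = 588.6·(-0.16152)/0.64922 + 310.0 = 163.5630, v = 758.8·(+0.00373)/0.64922 + 255.8 = 260.1605
M1: Pc = R·M1+t = (-0.03674, -0.09521, +0.63370); u = 588.6·(-0.03674)/0.63370 + 310.0 = 275.8736, v = 758.8·(-0.09521)/0.63370 + 255.8 = 141.7939
M2: Pc = R·M2+t = (-0.12368, -0.21453, +0.69538); u = 588.6·(-0.12368)/0.69538 + 310.0 = 205.3109, v = 758.8·(-0.21453)/0.69538 + 255.8 = 21.7022
M3: Pc = R·M3+t = (-0.24846, -0.11559, +0.71090); u = 588.6·(-0.24846)/0.71090 + 310.0 = 104.2853, v = 758.8·(-0.11559)/0.71090 + 255.8 = 132.4221

c0=(163.56, 260.16) c1=(275.87, 141.79) c2=(205.31, 21.70) c3=(104.29, 132.42)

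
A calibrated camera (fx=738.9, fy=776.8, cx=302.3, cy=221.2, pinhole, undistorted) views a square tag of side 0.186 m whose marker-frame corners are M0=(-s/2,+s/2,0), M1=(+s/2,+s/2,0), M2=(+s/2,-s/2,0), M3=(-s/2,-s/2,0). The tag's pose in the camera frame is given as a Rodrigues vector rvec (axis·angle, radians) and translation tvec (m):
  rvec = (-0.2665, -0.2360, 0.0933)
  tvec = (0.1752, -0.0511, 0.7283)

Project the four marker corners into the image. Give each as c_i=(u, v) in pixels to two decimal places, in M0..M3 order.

Intrinsics K: fx=738.9, fy=776.8, cx=302.3, cy=221.2
Marker side s = 0.186 m; corners in marker frame (Z=0):
  M0 = (-0.0930, +0.0930, 0)
  M1 = (+0.0930, +0.0930, 0)
  M2 = (+0.0930, -0.0930, 0)
  M3 = (-0.0930, -0.0930, 0)
rvec = (-0.2665, -0.2360, 0.0933), |rvec| = θ = 0.36800 rad = 21.085°
Rodrigues: sinθ=0.35975, 1−cosθ=0.06695; R = I + sinθ·[k]× + (1−cosθ)·[k]×²:
    [+0.96816 -0.06011 -0.24300]
    [+0.12230 +0.96058 +0.24964]
    [+0.21842 -0.27141 +0.93735]
t = (0.1752, -0.0511, 0.7283) m
M0: Pc = R·M0+t = (+0.07957, +0.02686, +0.68275); u = 738.9·(+0.07957)/0.68275 + 302.3 = 388.4148, v = 776.8·(+0.02686)/0.68275 + 221.2 = 251.7605
M1: Pc = R·M1+t = (+0.25965, +0.04961, +0.72337); u = 738.9·(+0.25965)/0.72337 + 302.3 = 567.5222, v = 776.8·(+0.04961)/0.72337 + 221.2 = 274.4725
M2: Pc = R·M2+t = (+0.27083, -0.12906, +0.77385); u = 738.9·(+0.27083)/0.77385 + 302.3 = 560.8966, v = 776.8·(-0.12906)/0.77385 + 221.2 = 91.6484
M3: Pc = R·M3+t = (+0.09075, -0.15181, +0.73323); u = 738.9·(+0.09075)/0.73323 + 302.3 = 393.7536, v = 776.8·(-0.15181)/0.73323 + 221.2 = 60.3705

c0=(388.41, 251.76) c1=(567.52, 274.47) c2=(560.90, 91.65) c3=(393.75, 60.37)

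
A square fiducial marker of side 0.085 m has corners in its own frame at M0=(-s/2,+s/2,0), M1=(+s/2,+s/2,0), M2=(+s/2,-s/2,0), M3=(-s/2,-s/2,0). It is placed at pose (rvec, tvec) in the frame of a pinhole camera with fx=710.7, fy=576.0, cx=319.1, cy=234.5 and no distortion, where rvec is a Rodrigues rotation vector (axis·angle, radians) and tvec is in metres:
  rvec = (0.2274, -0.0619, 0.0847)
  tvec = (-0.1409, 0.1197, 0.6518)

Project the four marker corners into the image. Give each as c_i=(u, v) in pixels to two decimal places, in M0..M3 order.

Intrinsics K: fx=710.7, fy=576.0, cx=319.1, cy=234.5
Marker side s = 0.085 m; corners in marker frame (Z=0):
  M0 = (-0.0425, +0.0425, 0)
  M1 = (+0.0425, +0.0425, 0)
  M2 = (+0.0425, -0.0425, 0)
  M3 = (-0.0425, -0.0425, 0)
rvec = (0.2274, -0.0619, 0.0847), |rvec| = θ = 0.25043 rad = 14.349°
Rodrigues: sinθ=0.24782, 1−cosθ=0.03119; R = I + sinθ·[k]× + (1−cosθ)·[k]×²:
    [+0.99453 -0.09082 -0.05167]
    [+0.07682 +0.97071 -0.22764]
    [+0.07084 +0.22242 +0.97237]
t = (-0.1409, 0.1197, 0.6518) m
M0: Pc = R·M0+t = (-0.18703, +0.15769, +0.65824); u = 710.7·(-0.18703)/0.65824 + 319.1 = 117.1680, v = 576.0·(+0.15769)/0.65824 + 234.5 = 372.4883
M1: Pc = R·M1+t = (-0.10249, +0.16422, +0.66426); u = 710.7·(-0.10249)/0.66426 + 319.1 = 209.4426, v = 576.0·(+0.16422)/0.66426 + 234.5 = 376.8993
M2: Pc = R·M2+t = (-0.09477, +0.08171, +0.64536); u = 710.7·(-0.09477)/0.64536 + 319.1 = 214.7314, v = 576.0·(+0.08171)/0.64536 + 234.5 = 307.4280
M3: Pc = R·M3+t = (-0.17931, +0.07518, +0.63934); u = 710.7·(-0.17931)/0.63934 + 319.1 = 119.7779, v = 576.0·(+0.07518)/0.63934 + 234.5 = 302.2323

c0=(117.17, 372.49) c1=(209.44, 376.90) c2=(214.73, 307.43) c3=(119.78, 302.23)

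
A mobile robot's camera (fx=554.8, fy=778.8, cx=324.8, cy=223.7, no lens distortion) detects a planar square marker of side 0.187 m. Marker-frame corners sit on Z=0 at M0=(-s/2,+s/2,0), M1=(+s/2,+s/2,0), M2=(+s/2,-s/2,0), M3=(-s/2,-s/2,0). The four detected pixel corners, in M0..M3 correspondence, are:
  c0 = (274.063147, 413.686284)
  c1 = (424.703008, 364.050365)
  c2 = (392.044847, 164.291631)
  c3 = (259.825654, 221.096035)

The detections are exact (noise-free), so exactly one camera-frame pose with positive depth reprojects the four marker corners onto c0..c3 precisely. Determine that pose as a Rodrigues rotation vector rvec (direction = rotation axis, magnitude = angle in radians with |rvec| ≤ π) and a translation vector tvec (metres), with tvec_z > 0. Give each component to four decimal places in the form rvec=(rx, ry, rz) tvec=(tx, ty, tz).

Intrinsics K: fx=554.8, fy=778.8, cx=324.8, cy=223.7
Marker side s = 0.187 m; corners in marker frame (Z=0):
  M0 = (-0.0935, +0.0935, 0)
  M1 = (+0.0935, +0.0935, 0)
  M2 = (+0.0935, -0.0935, 0)
  M3 = (-0.0935, -0.0935, 0)
Detected image corners:
  c0 = (274.063147, 413.686284) px
  c1 = (424.703008, 364.050365) px
  c2 = (392.044847, 164.291631) px
  c3 = (259.825654, 221.096035) px
Planar DLT: solve 8×8 A·h = b for H (H[2,2]=1):
  H  [+629.18338 -90.89450 +334.53055]
  H  [-392.69363 +863.60428 +285.86775]
  H  [-0.36782 -0.63552 +1.00000]
B = K⁻¹H; ‖b₁‖=1.454323, ‖b₂‖=1.454323; λ = 2/(‖b₁‖+‖b₂‖) = 0.687605, sign → tz>0 ⇒ λ=+0.687605
r₁ = λ·B[:,0] = (+0.92786,-0.27406,-0.25291); r₂ = λ·B[:,1] = (+0.14318,+0.88800,-0.43699)
r₃ = r₁×r₂ = (+0.34435,+0.36925,+0.86318); SVD([r₁ r₂ r₃]) → R = UVᵀ:
  R  [+0.92786 +0.14318 +0.34435]
  R  [-0.27406 +0.88800 +0.36925]
  R  [-0.25291 -0.43699 +0.86318]
t = (+0.01206, +0.05489, +0.68761) m
tr R = 2.679035; θ = arccos((tr R − 1)/2) = 0.574402 rad = 32.911°
axis k = ((R−Rᵀ)₃₂, (R−Rᵀ)₁₃, (R−Rᵀ)₂₁) / (2 sinθ) = (-0.741941, +0.549631, -0.383965)
rvec = θ·k = (-0.426172, +0.315709, -0.220550)

rvec=(-0.4262, 0.3157, -0.2205) tvec=(0.0121, 0.0549, 0.6876)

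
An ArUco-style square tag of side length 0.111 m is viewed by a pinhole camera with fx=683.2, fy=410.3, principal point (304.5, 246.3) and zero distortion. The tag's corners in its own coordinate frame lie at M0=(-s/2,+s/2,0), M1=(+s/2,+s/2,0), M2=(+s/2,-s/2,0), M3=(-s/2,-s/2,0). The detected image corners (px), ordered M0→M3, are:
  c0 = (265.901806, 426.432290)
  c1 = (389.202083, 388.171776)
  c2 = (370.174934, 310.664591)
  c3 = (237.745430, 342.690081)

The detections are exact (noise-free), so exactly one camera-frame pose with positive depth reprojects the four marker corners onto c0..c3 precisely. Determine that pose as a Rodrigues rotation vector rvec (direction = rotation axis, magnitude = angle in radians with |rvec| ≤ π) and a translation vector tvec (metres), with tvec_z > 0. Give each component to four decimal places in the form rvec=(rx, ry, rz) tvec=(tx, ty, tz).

rvec=(0.1967, -0.5032, -0.2190) tvec=(0.0109, 0.1480, 0.5023)

Intrinsics K: fx=683.2, fy=410.3, cx=304.5, cy=246.3
Marker side s = 0.111 m; corners in marker frame (Z=0):
  M0 = (-0.0555, +0.0555, 0)
  M1 = (+0.0555, +0.0555, 0)
  M2 = (+0.0555, -0.0555, 0)
  M3 = (-0.0555, -0.0555, 0)
Detected image corners:
  c0 = (265.901806, 426.432290) px
  c1 = (389.202083, 388.171776) px
  c2 = (370.174934, 310.664591) px
  c3 = (237.745430, 342.690081) px
Planar DLT: solve 8×8 A·h = b for H (H[2,2]=1):
  H  [+1436.40006 +360.88935 +319.27676]
  H  [+14.53785 +899.75978 +367.17354]
  H  [+0.90434 +0.47636 +1.00000]
B = K⁻¹H; ‖b₁‖=1.990798, ‖b₂‖=1.990798; λ = 2/(‖b₁‖+‖b₂‖) = 0.502311, sign → tz>0 ⇒ λ=+0.502311
r₁ = λ·B[:,0] = (+0.85363,-0.25489,+0.45426); r₂ = λ·B[:,1] = (+0.15869,+0.95789,+0.23928)
r₃ = r₁×r₂ = (-0.49612,-0.13217,+0.85813); SVD([r₁ r₂ r₃]) → R = UVᵀ:
  R  [+0.85363 +0.15869 -0.49612]
  R  [-0.25489 +0.95789 -0.13217]
  R  [+0.45426 +0.23928 +0.85813]
t = (+0.01086, +0.14798, +0.50231) m
tr R = 2.669652; θ = arccos((tr R − 1)/2) = 0.582979 rad = 33.402°
axis k = ((R−Rᵀ)₃₂, (R−Rᵀ)₁₃, (R−Rᵀ)₂₁) / (2 sinθ) = (+0.337371, -0.863181, -0.375632)
rvec = θ·k = (+0.196680, -0.503217, -0.218986)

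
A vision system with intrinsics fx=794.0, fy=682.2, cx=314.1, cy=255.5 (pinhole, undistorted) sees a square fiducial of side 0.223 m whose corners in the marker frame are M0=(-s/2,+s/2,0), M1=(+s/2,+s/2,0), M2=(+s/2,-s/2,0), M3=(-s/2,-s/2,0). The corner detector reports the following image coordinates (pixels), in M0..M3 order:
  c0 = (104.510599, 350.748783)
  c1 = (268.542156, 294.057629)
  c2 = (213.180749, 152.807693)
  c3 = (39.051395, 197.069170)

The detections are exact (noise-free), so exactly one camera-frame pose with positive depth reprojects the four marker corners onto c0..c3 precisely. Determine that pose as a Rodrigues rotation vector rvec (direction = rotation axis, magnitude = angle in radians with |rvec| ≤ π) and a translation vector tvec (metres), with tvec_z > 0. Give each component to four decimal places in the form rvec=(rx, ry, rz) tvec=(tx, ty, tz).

rvec=(0.0461, -0.4385, -0.3359) tvec=(-0.1888, -0.0101, 0.9770)

Intrinsics K: fx=794.0, fy=682.2, cx=314.1, cy=255.5
Marker side s = 0.223 m; corners in marker frame (Z=0):
  M0 = (-0.1115, +0.1115, 0)
  M1 = (+0.1115, +0.1115, 0)
  M2 = (+0.1115, -0.1115, 0)
  M3 = (-0.1115, -0.1115, 0)
Detected image corners:
  c0 = (104.510599, 350.748783) px
  c1 = (268.542156, 294.057629) px
  c2 = (213.180749, 152.807693) px
  c3 = (39.051395, 197.069170) px
Planar DLT: solve 8×8 A·h = b for H (H[2,2]=1):
  H  [+823.32550 +288.33412 +160.66423]
  H  [-122.65740 +689.39361 +248.46576]
  H  [+0.41847 +0.11830 +1.00000]
B = K⁻¹H; ‖b₁‖=1.023566, ‖b₂‖=1.023566; λ = 2/(‖b₁‖+‖b₂‖) = 0.976977, sign → tz>0 ⇒ λ=+0.976977
r₁ = λ·B[:,0] = (+0.85133,-0.32878,+0.40884); r₂ = λ·B[:,1] = (+0.30906,+0.94399,+0.11557)
r₃ = r₁×r₂ = (-0.42394,+0.02796,+0.90526); SVD([r₁ r₂ r₃]) → R = UVᵀ:
  R  [+0.85133 +0.30906 -0.42394]
  R  [-0.32878 +0.94399 +0.02796]
  R  [+0.40884 +0.11557 +0.90526]
t = (-0.18879, -0.01007, +0.97698) m
tr R = 2.700582; θ = arccos((tr R − 1)/2) = 0.554258 rad = 31.757°
axis k = ((R−Rᵀ)₃₂, (R−Rᵀ)₁₃, (R−Rᵀ)₂₁) / (2 sinθ) = (+0.083229, -0.791138, -0.605948)
rvec = θ·k = (+0.046130, -0.438495, -0.335852)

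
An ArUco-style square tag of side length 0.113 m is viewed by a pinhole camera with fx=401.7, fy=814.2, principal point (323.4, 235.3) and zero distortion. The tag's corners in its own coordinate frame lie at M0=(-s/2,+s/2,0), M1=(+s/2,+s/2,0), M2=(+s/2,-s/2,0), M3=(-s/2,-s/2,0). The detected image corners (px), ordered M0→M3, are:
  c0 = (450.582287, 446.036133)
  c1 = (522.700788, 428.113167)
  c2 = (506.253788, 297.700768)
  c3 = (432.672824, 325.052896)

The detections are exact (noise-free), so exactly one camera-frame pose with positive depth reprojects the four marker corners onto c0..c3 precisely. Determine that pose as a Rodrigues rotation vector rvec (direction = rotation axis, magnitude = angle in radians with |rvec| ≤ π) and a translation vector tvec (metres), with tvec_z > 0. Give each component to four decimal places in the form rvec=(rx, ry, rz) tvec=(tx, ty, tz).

Intrinsics K: fx=401.7, fy=814.2, cx=323.4, cy=235.3
Marker side s = 0.113 m; corners in marker frame (Z=0):
  M0 = (-0.0565, +0.0565, 0)
  M1 = (+0.0565, +0.0565, 0)
  M2 = (+0.0565, -0.0565, 0)
  M3 = (-0.0565, -0.0565, 0)
Detected image corners:
  c0 = (450.582287, 446.036133) px
  c1 = (522.700788, 428.113167) px
  c2 = (506.253788, 297.700768) px
  c3 = (432.672824, 325.052896) px
Planar DLT: solve 8×8 A·h = b for H (H[2,2]=1):
  H  [+354.81797 +305.49470 +476.96061]
  H  [-426.39882 +1230.91004 +375.75172]
  H  [-0.60611 +0.32058 +1.00000]
B = K⁻¹H; ‖b₁‖=1.539220, ‖b₂‖=1.539220; λ = 2/(‖b₁‖+‖b₂‖) = 0.649680, sign → tz>0 ⇒ λ=+0.649680
r₁ = λ·B[:,0] = (+0.89088,-0.22644,-0.39378); r₂ = λ·B[:,1] = (+0.32641,+0.92200,+0.20827)
r₃ = r₁×r₂ = (+0.31590,-0.31408,+0.89530); SVD([r₁ r₂ r₃]) → R = UVᵀ:
  R  [+0.89088 +0.32641 +0.31590]
  R  [-0.22644 +0.92200 -0.31408]
  R  [-0.39378 +0.20827 +0.89530]
t = (+0.24836, +0.11207, +0.64968) m
tr R = 2.708176; θ = arccos((tr R − 1)/2) = 0.547002 rad = 31.341°
axis k = ((R−Rᵀ)₃₂, (R−Rᵀ)₁₃, (R−Rᵀ)₂₁) / (2 sinθ) = (+0.502137, +0.682215, -0.531452)
rvec = θ·k = (+0.274670, +0.373173, -0.290705)

rvec=(0.2747, 0.3732, -0.2907) tvec=(0.2484, 0.1121, 0.6497)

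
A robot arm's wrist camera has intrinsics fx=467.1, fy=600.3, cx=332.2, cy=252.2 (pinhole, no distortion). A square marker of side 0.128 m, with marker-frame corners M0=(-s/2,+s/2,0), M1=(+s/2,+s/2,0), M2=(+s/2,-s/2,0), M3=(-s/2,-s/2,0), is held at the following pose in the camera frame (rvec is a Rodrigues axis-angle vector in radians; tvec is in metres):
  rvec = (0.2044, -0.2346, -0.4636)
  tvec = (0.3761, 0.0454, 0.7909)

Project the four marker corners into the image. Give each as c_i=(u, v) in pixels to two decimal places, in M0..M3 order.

Intrinsics K: fx=467.1, fy=600.3, cx=332.2, cy=252.2
Marker side s = 0.128 m; corners in marker frame (Z=0):
  M0 = (-0.0640, +0.0640, 0)
  M1 = (+0.0640, +0.0640, 0)
  M2 = (+0.0640, -0.0640, 0)
  M3 = (-0.0640, -0.0640, 0)
rvec = (0.2044, -0.2346, -0.4636), |rvec| = θ = 0.55834 rad = 31.990°
Rodrigues: sinθ=0.52978, 1−cosθ=0.15186; R = I + sinθ·[k]× + (1−cosθ)·[k]×²:
    [+0.86849 +0.41653 -0.26876]
    [-0.46325 +0.87495 -0.14096]
    [+0.17644 +0.24693 +0.95284]
t = (0.3761, 0.0454, 0.7909) m
M0: Pc = R·M0+t = (+0.34717, +0.13104, +0.79541); u = 467.1·(+0.34717)/0.79541 + 332.2 = 536.0758, v = 600.3·(+0.13104)/0.79541 + 252.2 = 351.0997
M1: Pc = R·M1+t = (+0.45834, +0.07175, +0.81800); u = 467.1·(+0.45834)/0.81800 + 332.2 = 593.9265, v = 600.3·(+0.07175)/0.81800 + 252.2 = 304.8542
M2: Pc = R·M2+t = (+0.40503, -0.04024, +0.78639); u = 467.1·(+0.40503)/0.78639 + 332.2 = 572.7776, v = 600.3·(-0.04024)/0.78639 + 252.2 = 221.4790
M3: Pc = R·M3+t = (+0.29386, +0.01905, +0.76380); u = 467.1·(+0.29386)/0.76380 + 332.2 = 511.9077, v = 600.3·(+0.01905)/0.76380 + 252.2 = 267.1729

c0=(536.08, 351.10) c1=(593.93, 304.85) c2=(572.78, 221.48) c3=(511.91, 267.17)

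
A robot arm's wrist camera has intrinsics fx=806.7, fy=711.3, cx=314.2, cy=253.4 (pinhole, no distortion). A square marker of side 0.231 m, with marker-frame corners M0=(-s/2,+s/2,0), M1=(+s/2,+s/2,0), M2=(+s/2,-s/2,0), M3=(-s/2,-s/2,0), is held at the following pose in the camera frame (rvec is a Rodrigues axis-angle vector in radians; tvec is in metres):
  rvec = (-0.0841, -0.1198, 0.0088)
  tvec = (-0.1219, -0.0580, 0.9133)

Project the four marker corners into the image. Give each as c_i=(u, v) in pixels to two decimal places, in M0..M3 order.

c0=(99.34, 297.76) c1=(307.46, 298.90) c2=(308.34, 123.18) c3=(104.71, 116.75)

Intrinsics K: fx=806.7, fy=711.3, cx=314.2, cy=253.4
Marker side s = 0.231 m; corners in marker frame (Z=0):
  M0 = (-0.1155, +0.1155, 0)
  M1 = (+0.1155, +0.1155, 0)
  M2 = (+0.1155, -0.1155, 0)
  M3 = (-0.1155, -0.1155, 0)
rvec = (-0.0841, -0.1198, 0.0088), |rvec| = θ = 0.14664 rad = 8.402°
Rodrigues: sinθ=0.14611, 1−cosθ=0.01073; R = I + sinθ·[k]× + (1−cosθ)·[k]×²:
    [+0.99280 -0.00374 -0.11974]
    [+0.01380 +0.99643 +0.08327]
    [+0.11900 -0.08433 +0.98931]
t = (-0.1219, -0.0580, 0.9133) m
M0: Pc = R·M0+t = (-0.23700, +0.05549, +0.88982); u = 806.7·(-0.23700)/0.88982 + 314.2 = 99.3375, v = 711.3·(+0.05549)/0.88982 + 253.4 = 297.7609
M1: Pc = R·M1+t = (-0.00766, +0.05868, +0.91731); u = 806.7·(-0.00766)/0.91731 + 314.2 = 307.4603, v = 711.3·(+0.05868)/0.91731 + 253.4 = 298.9029
M2: Pc = R·M2+t = (-0.00680, -0.17149, +0.93678); u = 806.7·(-0.00680)/0.93678 + 314.2 = 308.3444, v = 711.3·(-0.17149)/0.93678 + 253.4 = 123.1845
M3: Pc = R·M3+t = (-0.23614, -0.17468, +0.90929); u = 806.7·(-0.23614)/0.90929 + 314.2 = 104.7068, v = 711.3·(-0.17468)/0.90929 + 253.4 = 116.7547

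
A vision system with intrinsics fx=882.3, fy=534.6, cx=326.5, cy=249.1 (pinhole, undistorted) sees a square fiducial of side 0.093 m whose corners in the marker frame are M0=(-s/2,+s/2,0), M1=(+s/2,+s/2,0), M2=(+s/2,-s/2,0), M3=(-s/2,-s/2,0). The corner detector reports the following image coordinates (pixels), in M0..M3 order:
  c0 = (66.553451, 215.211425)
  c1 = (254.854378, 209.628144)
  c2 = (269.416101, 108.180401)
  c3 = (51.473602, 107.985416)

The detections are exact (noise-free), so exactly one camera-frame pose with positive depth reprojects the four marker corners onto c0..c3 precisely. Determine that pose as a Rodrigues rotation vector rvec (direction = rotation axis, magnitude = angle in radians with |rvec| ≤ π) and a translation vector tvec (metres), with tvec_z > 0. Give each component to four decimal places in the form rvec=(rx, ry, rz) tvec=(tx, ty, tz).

Intrinsics K: fx=882.3, fy=534.6, cx=326.5, cy=249.1
Marker side s = 0.093 m; corners in marker frame (Z=0):
  M0 = (-0.0465, +0.0465, 0)
  M1 = (+0.0465, +0.0465, 0)
  M2 = (+0.0465, -0.0465, 0)
  M3 = (-0.0465, -0.0465, 0)
Detected image corners:
  c0 = (66.553451, 215.211425) px
  c1 = (254.854378, 209.628144) px
  c2 = (269.416101, 108.180401) px
  c3 = (51.473602, 107.985416) px
Planar DLT: solve 8×8 A·h = b for H (H[2,2]=1):
  H  [+2274.60620 +249.90627 +163.58734]
  H  [+70.68336 +1372.31011 +164.01601]
  H  [+0.63599 +1.56833 +1.00000]
B = K⁻¹H; ‖b₁‖=2.433026, ‖b₂‖=2.433026; λ = 2/(‖b₁‖+‖b₂‖) = 0.411011, sign → tz>0 ⇒ λ=+0.411011
r₁ = λ·B[:,0] = (+0.96287,-0.06746,+0.26140); r₂ = λ·B[:,1] = (-0.12212,+0.75470,+0.64460)
r₃ = r₁×r₂ = (-0.24076,-0.65259,+0.71844); SVD([r₁ r₂ r₃]) → R = UVᵀ:
  R  [+0.96287 -0.12212 -0.24076]
  R  [-0.06746 +0.75470 -0.65259]
  R  [+0.26140 +0.64460 +0.71844]
t = (-0.07589, -0.06541, +0.41101) m
tr R = 2.436017; θ = arccos((tr R − 1)/2) = 0.769859 rad = 44.110°
axis k = ((R−Rᵀ)₃₂, (R−Rᵀ)₁₃, (R−Rᵀ)₂₁) / (2 sinθ) = (+0.931843, -0.360730, +0.039268)
rvec = θ·k = (+0.717388, -0.277711, +0.030231)

rvec=(0.7174, -0.2777, 0.0302) tvec=(-0.0759, -0.0654, 0.4110)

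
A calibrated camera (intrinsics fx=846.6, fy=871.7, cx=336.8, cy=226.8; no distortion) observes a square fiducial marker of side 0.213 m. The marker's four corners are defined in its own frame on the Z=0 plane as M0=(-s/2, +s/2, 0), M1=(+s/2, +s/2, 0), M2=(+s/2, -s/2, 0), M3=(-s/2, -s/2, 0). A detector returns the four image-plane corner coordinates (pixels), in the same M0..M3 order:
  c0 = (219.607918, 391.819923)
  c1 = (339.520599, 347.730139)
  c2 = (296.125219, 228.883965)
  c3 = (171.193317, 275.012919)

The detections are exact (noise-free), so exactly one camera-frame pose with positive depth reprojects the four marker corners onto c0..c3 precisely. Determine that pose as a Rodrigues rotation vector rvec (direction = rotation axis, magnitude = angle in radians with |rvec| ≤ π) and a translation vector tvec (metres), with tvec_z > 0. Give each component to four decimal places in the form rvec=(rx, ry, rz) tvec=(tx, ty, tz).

Intrinsics K: fx=846.6, fy=871.7, cx=336.8, cy=226.8
Marker side s = 0.213 m; corners in marker frame (Z=0):
  M0 = (-0.1065, +0.1065, 0)
  M1 = (+0.1065, +0.1065, 0)
  M2 = (+0.1065, -0.1065, 0)
  M3 = (-0.1065, -0.1065, 0)
Detected image corners:
  c0 = (219.607918, 391.819923) px
  c1 = (339.520599, 347.730139) px
  c2 = (296.125219, 228.883965) px
  c3 = (171.193317, 275.012919) px
Planar DLT: solve 8×8 A·h = b for H (H[2,2]=1):
  H  [+572.81157 +265.55460 +257.04525]
  H  [-213.73663 +613.77978 +312.10087]
  H  [-0.00661 +0.19496 +1.00000]
B = K⁻¹H; ‖b₁‖=0.721582, ‖b₂‖=0.721582; λ = 2/(‖b₁‖+‖b₂‖) = 1.385844, sign → tz>0 ⇒ λ=+1.385844
r₁ = λ·B[:,0] = (+0.94131,-0.33742,-0.00916); r₂ = λ·B[:,1] = (+0.32721,+0.90550,+0.27019)
r₃ = r₁×r₂ = (-0.08287,-0.25733,+0.96276); SVD([r₁ r₂ r₃]) → R = UVᵀ:
  R  [+0.94131 +0.32721 -0.08287]
  R  [-0.33742 +0.90550 -0.25733]
  R  [-0.00916 +0.27019 +0.96276]
t = (-0.13055, +0.13561, +1.38584) m
tr R = 2.809574; θ = arccos((tr R − 1)/2) = 0.439917 rad = 25.205°
axis k = ((R−Rᵀ)₃₂, (R−Rᵀ)₁₃, (R−Rᵀ)₂₁) / (2 sinθ) = (+0.619350, -0.086542, -0.780331)
rvec = θ·k = (+0.272463, -0.038071, -0.343281)

rvec=(0.2725, -0.0381, -0.3433) tvec=(-0.1306, 0.1356, 1.3858)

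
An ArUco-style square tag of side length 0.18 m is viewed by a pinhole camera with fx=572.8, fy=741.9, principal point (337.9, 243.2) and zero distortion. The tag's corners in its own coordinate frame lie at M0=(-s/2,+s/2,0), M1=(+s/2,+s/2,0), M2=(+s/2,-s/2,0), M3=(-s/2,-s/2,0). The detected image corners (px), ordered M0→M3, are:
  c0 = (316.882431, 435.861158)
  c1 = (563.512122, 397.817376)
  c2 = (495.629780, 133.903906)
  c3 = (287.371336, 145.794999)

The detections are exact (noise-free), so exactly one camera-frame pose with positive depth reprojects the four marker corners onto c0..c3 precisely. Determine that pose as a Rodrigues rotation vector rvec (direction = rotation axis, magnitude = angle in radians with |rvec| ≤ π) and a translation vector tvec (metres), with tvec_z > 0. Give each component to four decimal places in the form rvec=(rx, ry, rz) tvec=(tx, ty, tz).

rvec=(-0.4797, -0.1692, -0.1134) tvec=(0.0610, 0.0128, 0.4359)

Intrinsics K: fx=572.8, fy=741.9, cx=337.9, cy=243.2
Marker side s = 0.18 m; corners in marker frame (Z=0):
  M0 = (-0.0900, +0.0900, 0)
  M1 = (+0.0900, +0.0900, 0)
  M2 = (+0.0900, -0.0900, 0)
  M3 = (-0.0900, -0.0900, 0)
Detected image corners:
  c0 = (316.882431, 435.861158) px
  c1 = (563.512122, 397.817376) px
  c2 = (495.629780, 133.903906) px
  c3 = (287.371336, 145.794999) px
Planar DLT: solve 8×8 A·h = b for H (H[2,2]=1):
  H  [+1433.23368 -153.51740 +418.01122]
  H  [-11.80694 +1249.40071 +265.02466]
  H  [+0.43173 -1.02969 +1.00000]
B = K⁻¹H; ‖b₁‖=2.293974, ‖b₂‖=2.293974; λ = 2/(‖b₁‖+‖b₂‖) = 0.435925, sign → tz>0 ⇒ λ=+0.435925
r₁ = λ·B[:,0] = (+0.97973,-0.06863,+0.18820); r₂ = λ·B[:,1] = (+0.14796,+0.88126,-0.44887)
r₃ = r₁×r₂ = (-0.13505,+0.46762,+0.87355); SVD([r₁ r₂ r₃]) → R = UVᵀ:
  R  [+0.97973 +0.14796 -0.13505]
  R  [-0.06863 +0.88126 +0.46762]
  R  [+0.18820 -0.44887 +0.87355]
t = (+0.06097, +0.01282, +0.43592) m
tr R = 2.734548; θ = arccos((tr R − 1)/2) = 0.521096 rad = 29.857°
axis k = ((R−Rᵀ)₃₂, (R−Rᵀ)₁₃, (R−Rᵀ)₂₁) / (2 sinθ) = (-0.920477, -0.324657, -0.217533)
rvec = θ·k = (-0.479657, -0.169177, -0.113356)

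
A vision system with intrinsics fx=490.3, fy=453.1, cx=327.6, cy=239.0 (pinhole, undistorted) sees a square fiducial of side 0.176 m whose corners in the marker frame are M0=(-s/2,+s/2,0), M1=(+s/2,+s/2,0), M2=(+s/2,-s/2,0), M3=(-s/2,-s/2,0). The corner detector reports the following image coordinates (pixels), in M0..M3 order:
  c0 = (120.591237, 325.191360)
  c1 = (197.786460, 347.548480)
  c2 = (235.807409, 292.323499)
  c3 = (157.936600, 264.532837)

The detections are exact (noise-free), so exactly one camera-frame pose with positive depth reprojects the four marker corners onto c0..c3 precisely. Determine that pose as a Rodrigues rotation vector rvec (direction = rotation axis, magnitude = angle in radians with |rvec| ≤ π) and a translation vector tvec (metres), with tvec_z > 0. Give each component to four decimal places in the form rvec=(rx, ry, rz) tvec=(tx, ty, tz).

Intrinsics K: fx=490.3, fy=453.1, cx=327.6, cy=239.0
Marker side s = 0.176 m; corners in marker frame (Z=0):
  M0 = (-0.0880, +0.0880, 0)
  M1 = (+0.0880, +0.0880, 0)
  M2 = (+0.0880, -0.0880, 0)
  M3 = (-0.0880, -0.0880, 0)
Detected image corners:
  c0 = (120.591237, 325.191360) px
  c1 = (197.786460, 347.548480) px
  c2 = (235.807409, 292.323499) px
  c3 = (157.936600, 264.532837) px
Planar DLT: solve 8×8 A·h = b for H (H[2,2]=1):
  H  [+515.70787 -168.80601 +179.04927]
  H  [+272.00305 +406.98661 +308.51496]
  H  [+0.42253 +0.25487 +1.00000]
B = K⁻¹H; ‖b₁‖=0.955578, ‖b₂‖=0.955578; λ = 2/(‖b₁‖+‖b₂‖) = 1.046487, sign → tz>0 ⇒ λ=+1.046487
r₁ = λ·B[:,0] = (+0.80528,+0.39499,+0.44217); r₂ = λ·B[:,1] = (-0.53851,+0.79930,+0.26672)
r₃ = r₁×r₂ = (-0.24807,-0.45289,+0.85636); SVD([r₁ r₂ r₃]) → R = UVᵀ:
  R  [+0.80528 -0.53851 -0.24807]
  R  [+0.39499 +0.79930 -0.45289]
  R  [+0.44217 +0.26672 +0.85636]
t = (-0.31706, +0.16055, +1.04649) m
tr R = 2.460932; θ = arccos((tr R − 1)/2) = 0.751792 rad = 43.075°
axis k = ((R−Rᵀ)₃₂, (R−Rᵀ)₁₃, (R−Rᵀ)₂₁) / (2 sinθ) = (+0.526837, -0.505338, +0.683430)
rvec = θ·k = (+0.396072, -0.379909, +0.513797)

rvec=(0.3961, -0.3799, 0.5138) tvec=(-0.3171, 0.1606, 1.0465)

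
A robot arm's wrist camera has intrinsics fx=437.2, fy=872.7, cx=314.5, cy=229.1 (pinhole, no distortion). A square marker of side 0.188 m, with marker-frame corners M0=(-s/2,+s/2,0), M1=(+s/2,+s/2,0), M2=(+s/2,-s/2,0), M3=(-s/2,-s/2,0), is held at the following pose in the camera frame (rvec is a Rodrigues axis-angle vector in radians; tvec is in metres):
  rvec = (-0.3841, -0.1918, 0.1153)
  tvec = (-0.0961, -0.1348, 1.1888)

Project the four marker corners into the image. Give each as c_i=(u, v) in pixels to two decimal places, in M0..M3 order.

c0=(239.60, 181.43) c1=(310.20, 203.44) c2=(315.44, 83.10) c3=(249.17, 59.33)

Intrinsics K: fx=437.2, fy=872.7, cx=314.5, cy=229.1
Marker side s = 0.188 m; corners in marker frame (Z=0):
  M0 = (-0.0940, +0.0940, 0)
  M1 = (+0.0940, +0.0940, 0)
  M2 = (+0.0940, -0.0940, 0)
  M3 = (-0.0940, -0.0940, 0)
rvec = (-0.3841, -0.1918, 0.1153), |rvec| = θ = 0.44454 rad = 25.470°
Rodrigues: sinθ=0.43004, 1−cosθ=0.09719; R = I + sinθ·[k]× + (1−cosθ)·[k]×²:
    [+0.97537 -0.07531 -0.20733]
    [+0.14777 +0.92090 +0.36070]
    [+0.16376 -0.38245 +0.90935]
t = (-0.0961, -0.1348, 1.1888) m
M0: Pc = R·M0+t = (-0.19486, -0.06213, +1.13746); u = 437.2·(-0.19486)/1.13746 + 314.5 = 239.6010, v = 872.7·(-0.06213)/1.13746 + 229.1 = 181.4347
M1: Pc = R·M1+t = (-0.01149, -0.03434, +1.16824); u = 437.2·(-0.01149)/1.16824 + 314.5 = 310.1984, v = 872.7·(-0.03434)/1.16824 + 229.1 = 203.4439
M2: Pc = R·M2+t = (+0.00266, -0.20747, +1.24014); u = 437.2·(+0.00266)/1.24014 + 314.5 = 315.4390, v = 872.7·(-0.20747)/1.24014 + 229.1 = 83.0986
M3: Pc = R·M3+t = (-0.18071, -0.23526, +1.20936); u = 437.2·(-0.18071)/1.20936 + 314.5 = 249.1722, v = 872.7·(-0.23526)/1.20936 + 229.1 = 59.3342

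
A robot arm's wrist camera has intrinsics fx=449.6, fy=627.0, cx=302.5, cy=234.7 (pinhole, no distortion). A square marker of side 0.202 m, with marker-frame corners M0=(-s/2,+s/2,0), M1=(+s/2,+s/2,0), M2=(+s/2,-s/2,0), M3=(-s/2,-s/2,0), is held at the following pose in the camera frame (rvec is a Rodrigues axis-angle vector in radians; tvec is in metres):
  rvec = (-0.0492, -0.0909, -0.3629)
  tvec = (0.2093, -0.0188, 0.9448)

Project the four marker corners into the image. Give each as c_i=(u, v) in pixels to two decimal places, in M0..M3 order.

Intrinsics K: fx=449.6, fy=627.0, cx=302.5, cy=234.7
Marker side s = 0.202 m; corners in marker frame (Z=0):
  M0 = (-0.1010, +0.1010, 0)
  M1 = (+0.1010, +0.1010, 0)
  M2 = (+0.1010, -0.1010, 0)
  M3 = (-0.1010, -0.1010, 0)
rvec = (-0.0492, -0.0909, -0.3629), |rvec| = θ = 0.37733 rad = 21.620°
Rodrigues: sinθ=0.36844, 1−cosθ=0.07035; R = I + sinθ·[k]× + (1−cosθ)·[k]×²:
    [+0.93085 +0.35656 -0.07994]
    [-0.35214 +0.93373 +0.06434]
    [+0.09758 -0.03174 +0.99472]
t = (0.2093, -0.0188, 0.9448) m
M0: Pc = R·M0+t = (+0.15130, +0.11107, +0.93174); u = 449.6·(+0.15130)/0.93174 + 302.5 = 375.5067, v = 627.0·(+0.11107)/0.93174 + 234.7 = 309.4451
M1: Pc = R·M1+t = (+0.33933, +0.03994, +0.95145); u = 449.6·(+0.33933)/0.95145 + 302.5 = 462.8468, v = 627.0·(+0.03994)/0.95145 + 234.7 = 261.0209
M2: Pc = R·M2+t = (+0.26730, -0.14867, +0.95786); u = 449.6·(+0.26730)/0.95786 + 302.5 = 427.9664, v = 627.0·(-0.14867)/0.95786 + 234.7 = 137.3810
M3: Pc = R·M3+t = (+0.07927, -0.07754, +0.93815); u = 449.6·(+0.07927)/0.93815 + 302.5 = 340.4904, v = 627.0·(-0.07754)/0.93815 + 234.7 = 182.8766

c0=(375.51, 309.45) c1=(462.85, 261.02) c2=(427.97, 137.38) c3=(340.49, 182.88)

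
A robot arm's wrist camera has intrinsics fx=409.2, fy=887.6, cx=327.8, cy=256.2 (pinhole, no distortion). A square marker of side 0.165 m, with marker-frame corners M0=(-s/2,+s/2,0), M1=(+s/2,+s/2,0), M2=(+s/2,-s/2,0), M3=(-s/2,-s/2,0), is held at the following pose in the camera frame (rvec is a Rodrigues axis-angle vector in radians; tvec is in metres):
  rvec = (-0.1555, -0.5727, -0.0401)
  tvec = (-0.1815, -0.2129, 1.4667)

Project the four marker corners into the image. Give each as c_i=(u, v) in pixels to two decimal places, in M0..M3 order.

c0=(256.99, 173.22) c1=(299.02, 178.71) c2=(295.85, 84.86) c3=(254.28, 73.60)

Intrinsics K: fx=409.2, fy=887.6, cx=327.8, cy=256.2
Marker side s = 0.165 m; corners in marker frame (Z=0):
  M0 = (-0.0825, +0.0825, 0)
  M1 = (+0.0825, +0.0825, 0)
  M2 = (+0.0825, -0.0825, 0)
  M3 = (-0.0825, -0.0825, 0)
rvec = (-0.1555, -0.5727, -0.0401), |rvec| = θ = 0.59479 rad = 34.079°
Rodrigues: sinθ=0.56033, 1−cosθ=0.17173; R = I + sinθ·[k]× + (1−cosθ)·[k]×²:
    [+0.84000 +0.08101 -0.53650]
    [+0.00545 +0.98748 +0.15764]
    [+0.54255 -0.13534 +0.82905]
t = (-0.1815, -0.2129, 1.4667) m
M0: Pc = R·M0+t = (-0.24412, -0.13188, +1.41077); u = 409.2·(-0.24412)/1.41077 + 327.8 = 256.9929, v = 887.6·(-0.13188)/1.41077 + 256.2 = 173.2249
M1: Pc = R·M1+t = (-0.10552, -0.13098, +1.50029); u = 409.2·(-0.10552)/1.50029 + 327.8 = 299.0207, v = 887.6·(-0.13098)/1.50029 + 256.2 = 178.7083
M2: Pc = R·M2+t = (-0.11888, -0.29392, +1.52263); u = 409.2·(-0.11888)/1.52263 + 327.8 = 295.8507, v = 887.6·(-0.29392)/1.52263 + 256.2 = 84.8638
M3: Pc = R·M3+t = (-0.25748, -0.29482, +1.43311); u = 409.2·(-0.25748)/1.43311 + 327.8 = 254.2798, v = 887.6·(-0.29482)/1.43311 + 256.2 = 73.6038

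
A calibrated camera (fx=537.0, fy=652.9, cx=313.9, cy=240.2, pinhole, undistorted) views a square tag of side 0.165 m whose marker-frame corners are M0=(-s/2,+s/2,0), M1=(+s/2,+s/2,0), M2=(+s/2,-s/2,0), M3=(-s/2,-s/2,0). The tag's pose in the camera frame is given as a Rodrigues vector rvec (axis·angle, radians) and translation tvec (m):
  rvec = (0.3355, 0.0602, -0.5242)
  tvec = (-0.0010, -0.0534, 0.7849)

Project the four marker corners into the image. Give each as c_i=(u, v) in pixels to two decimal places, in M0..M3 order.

Intrinsics K: fx=537.0, fy=652.9, cx=313.9, cy=240.2
Marker side s = 0.165 m; corners in marker frame (Z=0):
  M0 = (-0.0825, +0.0825, 0)
  M1 = (+0.0825, +0.0825, 0)
  M2 = (+0.0825, -0.0825, 0)
  M3 = (-0.0825, -0.0825, 0)
rvec = (0.3355, 0.0602, -0.5242), |rvec| = θ = 0.62528 rad = 35.826°
Rodrigues: sinθ=0.58532, 1−cosθ=0.18920; R = I + sinθ·[k]× + (1−cosθ)·[k]×²:
    [+0.86527 +0.50048 -0.02875]
    [-0.48093 +0.81256 -0.32933]
    [-0.14146 +0.29879 +0.94378]
t = (-0.0010, -0.0534, 0.7849) m
M0: Pc = R·M0+t = (-0.03110, +0.05331, +0.82122); u = 537.0·(-0.03110)/0.82122 + 313.9 = 293.5665, v = 652.9·(+0.05331)/0.82122 + 240.2 = 282.5854
M1: Pc = R·M1+t = (+0.11167, -0.02604, +0.79788); u = 537.0·(+0.11167)/0.79788 + 313.9 = 389.0606, v = 652.9·(-0.02604)/0.79788 + 240.2 = 218.8909
M2: Pc = R·M2+t = (+0.02910, -0.16011, +0.74858); u = 537.0·(+0.02910)/0.74858 + 313.9 = 334.7719, v = 652.9·(-0.16011)/0.74858 + 240.2 = 100.5522
M3: Pc = R·M3+t = (-0.11367, -0.08076, +0.77192); u = 537.0·(-0.11367)/0.77192 + 313.9 = 234.8204, v = 652.9·(-0.08076)/0.77192 + 240.2 = 171.8929

c0=(293.57, 282.59) c1=(389.06, 218.89) c2=(334.77, 100.55) c3=(234.82, 171.89)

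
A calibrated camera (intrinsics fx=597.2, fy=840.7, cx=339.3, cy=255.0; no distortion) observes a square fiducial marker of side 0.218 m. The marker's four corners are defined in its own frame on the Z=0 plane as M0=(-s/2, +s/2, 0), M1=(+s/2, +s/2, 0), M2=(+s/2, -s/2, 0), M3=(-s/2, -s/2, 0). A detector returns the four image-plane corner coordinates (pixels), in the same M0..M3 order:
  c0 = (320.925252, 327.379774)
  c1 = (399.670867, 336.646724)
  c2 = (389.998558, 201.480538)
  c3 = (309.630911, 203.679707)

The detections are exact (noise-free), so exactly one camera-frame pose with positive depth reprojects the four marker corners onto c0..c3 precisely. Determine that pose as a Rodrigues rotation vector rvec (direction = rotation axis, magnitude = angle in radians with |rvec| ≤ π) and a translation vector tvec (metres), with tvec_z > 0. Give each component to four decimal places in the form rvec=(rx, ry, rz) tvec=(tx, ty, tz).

Intrinsics K: fx=597.2, fy=840.7, cx=339.3, cy=255.0
Marker side s = 0.218 m; corners in marker frame (Z=0):
  M0 = (-0.1090, +0.1090, 0)
  M1 = (+0.1090, +0.1090, 0)
  M2 = (+0.1090, -0.1090, 0)
  M3 = (-0.1090, -0.1090, 0)
Detected image corners:
  c0 = (320.925252, 327.379774) px
  c1 = (399.670867, 336.646724) px
  c2 = (389.998558, 201.480538) px
  c3 = (309.630911, 203.679707) px
Planar DLT: solve 8×8 A·h = b for H (H[2,2]=1):
  H  [+219.16605 +100.66247 +353.36133]
  H  [-93.06316 +632.00734 +268.25885]
  H  [-0.41039 +0.14760 +1.00000]
B = K⁻¹H; ‖b₁‖=0.727185, ‖b₂‖=0.727185; λ = 2/(‖b₁‖+‖b₂‖) = 1.375165, sign → tz>0 ⇒ λ=+1.375165
r₁ = λ·B[:,0] = (+0.82531,+0.01895,-0.56436); r₂ = λ·B[:,1] = (+0.11647,+0.97223,+0.20298)
r₃ = r₁×r₂ = (+0.55253,-0.23325,+0.80019); SVD([r₁ r₂ r₃]) → R = UVᵀ:
  R  [+0.82531 +0.11647 +0.55253]
  R  [+0.01895 +0.97223 -0.23325]
  R  [-0.56436 +0.20298 +0.80019]
t = (+0.03238, +0.02169, +1.37517) m
tr R = 2.597731; θ = arccos((tr R − 1)/2) = 0.645390 rad = 36.978°
axis k = ((R−Rᵀ)₃₂, (R−Rᵀ)₁₃, (R−Rᵀ)₂₁) / (2 sinθ) = (+0.362613, +0.928408, -0.081061)
rvec = θ·k = (+0.234027, +0.599185, -0.052316)

rvec=(0.2340, 0.5992, -0.0523) tvec=(0.0324, 0.0217, 1.3752)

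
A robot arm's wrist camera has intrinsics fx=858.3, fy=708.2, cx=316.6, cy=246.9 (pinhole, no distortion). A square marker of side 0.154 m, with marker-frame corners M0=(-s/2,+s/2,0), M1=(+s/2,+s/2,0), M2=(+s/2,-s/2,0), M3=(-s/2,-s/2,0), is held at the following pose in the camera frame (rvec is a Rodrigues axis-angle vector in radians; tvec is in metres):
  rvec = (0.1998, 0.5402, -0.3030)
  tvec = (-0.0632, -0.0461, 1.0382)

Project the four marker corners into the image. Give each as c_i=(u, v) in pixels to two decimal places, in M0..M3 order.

c0=(237.50, 275.37) c1=(338.17, 252.74) c2=(293.88, 149.58) c3=(195.04, 180.44)

Intrinsics K: fx=858.3, fy=708.2, cx=316.6, cy=246.9
Marker side s = 0.154 m; corners in marker frame (Z=0):
  M0 = (-0.0770, +0.0770, 0)
  M1 = (+0.0770, +0.0770, 0)
  M2 = (+0.0770, -0.0770, 0)
  M3 = (-0.0770, -0.0770, 0)
rvec = (0.1998, 0.5402, -0.3030), |rvec| = θ = 0.65080 rad = 37.288°
Rodrigues: sinθ=0.60583, 1−cosθ=0.20440; R = I + sinθ·[k]× + (1−cosθ)·[k]×²:
    [+0.81486 +0.33415 +0.47365]
    [-0.22997 +0.93643 -0.26498]
    [-0.53208 +0.10700 +0.83990]
t = (-0.0632, -0.0461, 1.0382) m
M0: Pc = R·M0+t = (-0.10022, +0.04371, +1.08741); u = 858.3·(-0.10022)/1.08741 + 316.6 = 237.4995, v = 708.2·(+0.04371)/1.08741 + 246.9 = 275.3689
M1: Pc = R·M1+t = (+0.02527, +0.00830, +1.00547); u = 858.3·(+0.02527)/1.00547 + 316.6 = 338.1745, v = 708.2·(+0.00830)/1.00547 + 246.9 = 252.7441
M2: Pc = R·M2+t = (-0.02618, -0.13591, +0.98899); u = 858.3·(-0.02618)/0.98899 + 316.6 = 293.8753, v = 708.2·(-0.13591)/0.98899 + 246.9 = 149.5751
M3: Pc = R·M3+t = (-0.15167, -0.10050, +1.07093); u = 858.3·(-0.15167)/1.07093 + 316.6 = 195.0408, v = 708.2·(-0.10050)/1.07093 + 246.9 = 180.4419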